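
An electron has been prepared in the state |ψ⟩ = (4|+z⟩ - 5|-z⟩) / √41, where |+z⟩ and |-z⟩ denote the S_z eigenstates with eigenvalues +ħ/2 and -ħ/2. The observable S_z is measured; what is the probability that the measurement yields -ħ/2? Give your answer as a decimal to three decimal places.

0.610

The -ħ/2 outcome corresponds to |-z⟩. Its amplitude in |ψ⟩ is -5/√41.
P = |-5|² / 41 = 25/41.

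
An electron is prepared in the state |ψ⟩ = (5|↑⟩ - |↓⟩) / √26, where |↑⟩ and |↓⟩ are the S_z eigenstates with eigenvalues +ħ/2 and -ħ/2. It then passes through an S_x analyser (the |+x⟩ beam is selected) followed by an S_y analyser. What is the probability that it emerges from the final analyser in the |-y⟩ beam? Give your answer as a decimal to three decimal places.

0.154

First analyser (S_x): P(|+x⟩) = |⟨+x|ψ⟩|² = 16/52.
After stage 1 the state is |+x⟩; P(|-y⟩) = |⟨-y|+x⟩|² = 1/2.
Joint probability = 16/52 × 1/2 = 0.154.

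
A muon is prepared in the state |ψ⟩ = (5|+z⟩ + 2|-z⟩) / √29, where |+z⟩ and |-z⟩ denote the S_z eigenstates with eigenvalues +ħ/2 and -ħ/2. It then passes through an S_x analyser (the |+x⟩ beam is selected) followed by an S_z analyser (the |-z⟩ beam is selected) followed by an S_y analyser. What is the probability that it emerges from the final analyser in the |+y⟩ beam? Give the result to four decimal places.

First analyser (S_x): P(|+x⟩) = |⟨+x|ψ⟩|² = 49/58.
After stage 1 the state is |+x⟩; P(|-z⟩) = |⟨-z|+x⟩|² = 1/2.
After stage 2 the state is |-z⟩; P(|+y⟩) = |⟨+y|-z⟩|² = 1/2.
Joint probability = 49/58 × 1/2 × 1/2 = 0.2112.

0.2112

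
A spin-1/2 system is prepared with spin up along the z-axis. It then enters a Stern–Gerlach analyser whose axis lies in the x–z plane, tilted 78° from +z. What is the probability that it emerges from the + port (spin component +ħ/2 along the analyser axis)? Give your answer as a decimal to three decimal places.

0.604

For spin-½, the probability of finding spin-up along an axis at angle θ to the initial spin direction is cos²(θ/2); spin-down is sin²(θ/2).
θ = 78°, so P = cos²(39°) ≈ 0.604.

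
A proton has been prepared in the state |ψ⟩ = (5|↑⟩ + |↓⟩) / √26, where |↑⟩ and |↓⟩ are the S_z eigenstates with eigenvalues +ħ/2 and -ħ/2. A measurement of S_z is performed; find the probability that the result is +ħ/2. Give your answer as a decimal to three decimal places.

The +ħ/2 outcome corresponds to |↑⟩. Its amplitude in |ψ⟩ is 5/√26.
P = |5|² / 26 = 25/26.

0.962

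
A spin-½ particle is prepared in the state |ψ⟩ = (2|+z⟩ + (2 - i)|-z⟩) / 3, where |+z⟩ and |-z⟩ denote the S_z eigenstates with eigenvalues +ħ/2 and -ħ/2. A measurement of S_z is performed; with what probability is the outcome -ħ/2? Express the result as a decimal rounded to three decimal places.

0.556

The -ħ/2 outcome corresponds to |-z⟩. Its amplitude in |ψ⟩ is (2 - i)/3.
P = |2 - i|² / 9 = 5/9.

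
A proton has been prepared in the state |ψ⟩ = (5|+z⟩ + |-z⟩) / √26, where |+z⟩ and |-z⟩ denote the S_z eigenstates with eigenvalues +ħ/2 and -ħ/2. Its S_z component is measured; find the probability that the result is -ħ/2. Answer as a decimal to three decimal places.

The -ħ/2 outcome corresponds to |-z⟩. Its amplitude in |ψ⟩ is 1/√26.
P = |1|² / 26 = 1/26.

0.038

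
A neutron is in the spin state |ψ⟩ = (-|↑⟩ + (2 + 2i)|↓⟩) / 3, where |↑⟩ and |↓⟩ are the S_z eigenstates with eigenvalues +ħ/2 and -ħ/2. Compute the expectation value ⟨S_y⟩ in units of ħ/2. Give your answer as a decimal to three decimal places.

-0.444

⟨σ_y⟩ = 2 Im(a* b)/(|a|²+|b|²) with a = -1, b = (2 + 2i).
a* b = (-2 - 2i), so ⟨σ_y⟩ = -4/9.
⟨S_y⟩ = (ħ/2)·⟨σ_y⟩.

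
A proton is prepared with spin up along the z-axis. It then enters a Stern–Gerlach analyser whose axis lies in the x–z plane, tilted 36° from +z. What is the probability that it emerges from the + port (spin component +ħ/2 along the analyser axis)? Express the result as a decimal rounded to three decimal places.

For spin-½, the probability of finding spin-up along an axis at angle θ to the initial spin direction is cos²(θ/2); spin-down is sin²(θ/2).
θ = 36°, so P = cos²(18°) ≈ 0.905.

0.905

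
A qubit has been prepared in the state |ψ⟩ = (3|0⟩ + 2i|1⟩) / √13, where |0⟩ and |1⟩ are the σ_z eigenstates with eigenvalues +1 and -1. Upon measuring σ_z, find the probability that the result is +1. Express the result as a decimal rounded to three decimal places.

The +1 outcome corresponds to |0⟩. Its amplitude in |ψ⟩ is 3/√13.
P = |3|² / 13 = 9/13.

0.692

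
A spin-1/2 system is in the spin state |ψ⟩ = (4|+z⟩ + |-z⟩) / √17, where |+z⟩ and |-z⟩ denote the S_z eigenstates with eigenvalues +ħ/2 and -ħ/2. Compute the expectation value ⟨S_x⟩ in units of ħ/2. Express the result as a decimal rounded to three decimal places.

0.471

⟨σ_x⟩ = 2 Re(a* b)/(|a|²+|b|²) with a = 4, b = 1.
a* b = 4, so ⟨σ_x⟩ = 8/17.
⟨S_x⟩ = (ħ/2)·⟨σ_x⟩.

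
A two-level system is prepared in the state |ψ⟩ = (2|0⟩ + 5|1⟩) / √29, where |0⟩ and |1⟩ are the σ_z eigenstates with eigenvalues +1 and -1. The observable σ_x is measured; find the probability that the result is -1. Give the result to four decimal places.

|-x⟩ = (|0⟩ - |1⟩)/√2, so ⟨-x|ψ⟩ = (-3) / (√2·√29).
P = |-3|² / 58 = 9/58.

0.1552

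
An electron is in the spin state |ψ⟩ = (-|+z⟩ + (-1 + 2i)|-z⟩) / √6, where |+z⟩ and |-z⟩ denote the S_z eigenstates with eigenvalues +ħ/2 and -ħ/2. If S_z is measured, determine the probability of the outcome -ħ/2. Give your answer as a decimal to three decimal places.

0.833

The -ħ/2 outcome corresponds to |-z⟩. Its amplitude in |ψ⟩ is (-1 + 2i)/√6.
P = |-1 + 2i|² / 6 = 5/6.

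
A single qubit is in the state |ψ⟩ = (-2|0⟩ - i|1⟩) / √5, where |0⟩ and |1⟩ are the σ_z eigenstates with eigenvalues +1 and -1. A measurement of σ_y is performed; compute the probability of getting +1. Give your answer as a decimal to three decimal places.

|+y⟩ = (|0⟩ + i|1⟩)/√2, so ⟨+y|ψ⟩ = (-3) / (√2·√5).
P = |-3|² / 10 = 9/10.

0.900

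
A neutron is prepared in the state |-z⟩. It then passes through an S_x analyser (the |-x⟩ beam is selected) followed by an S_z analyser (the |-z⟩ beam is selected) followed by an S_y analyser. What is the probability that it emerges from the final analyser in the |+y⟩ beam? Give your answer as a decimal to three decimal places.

0.125

First analyser (S_x): from |-z⟩, P(|-x⟩) = 1/2.
After stage 1 the state is |-x⟩; P(|-z⟩) = |⟨-z|-x⟩|² = 1/2.
After stage 2 the state is |-z⟩; P(|+y⟩) = |⟨+y|-z⟩|² = 1/2.
Joint probability = 1/2 × 1/2 × 1/2 = 0.125.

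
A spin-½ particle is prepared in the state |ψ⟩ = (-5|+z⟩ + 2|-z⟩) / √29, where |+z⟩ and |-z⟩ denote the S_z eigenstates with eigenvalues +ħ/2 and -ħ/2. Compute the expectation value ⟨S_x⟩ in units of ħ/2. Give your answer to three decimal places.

⟨σ_x⟩ = 2 Re(a* b)/(|a|²+|b|²) with a = -5, b = 2.
a* b = -10, so ⟨σ_x⟩ = -20/29.
⟨S_x⟩ = (ħ/2)·⟨σ_x⟩.

-0.690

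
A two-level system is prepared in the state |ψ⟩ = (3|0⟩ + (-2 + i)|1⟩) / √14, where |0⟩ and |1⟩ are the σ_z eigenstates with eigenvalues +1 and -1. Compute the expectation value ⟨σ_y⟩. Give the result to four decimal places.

⟨σ_y⟩ = 2 Im(a* b)/(|a|²+|b|²) with a = 3, b = (-2 + i).
a* b = (-6 + 3i), so ⟨σ_y⟩ = 6/14.

0.4286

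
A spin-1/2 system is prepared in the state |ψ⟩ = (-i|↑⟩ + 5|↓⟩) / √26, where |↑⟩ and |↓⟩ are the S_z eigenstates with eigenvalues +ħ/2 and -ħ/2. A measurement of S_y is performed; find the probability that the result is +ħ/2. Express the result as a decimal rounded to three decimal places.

|+y⟩ = (|↑⟩ + i|↓⟩)/√2, so ⟨+y|ψ⟩ = (-6i) / (√2·√26).
P = |-6i|² / 52 = 36/52.

0.692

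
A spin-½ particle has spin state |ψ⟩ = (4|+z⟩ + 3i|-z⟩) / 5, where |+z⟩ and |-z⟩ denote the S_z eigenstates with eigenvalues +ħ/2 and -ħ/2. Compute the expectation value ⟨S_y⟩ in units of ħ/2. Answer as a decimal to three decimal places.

⟨σ_y⟩ = 2 Im(a* b)/(|a|²+|b|²) with a = 4, b = 3i.
a* b = 12i, so ⟨σ_y⟩ = 24/25.
⟨S_y⟩ = (ħ/2)·⟨σ_y⟩.

0.960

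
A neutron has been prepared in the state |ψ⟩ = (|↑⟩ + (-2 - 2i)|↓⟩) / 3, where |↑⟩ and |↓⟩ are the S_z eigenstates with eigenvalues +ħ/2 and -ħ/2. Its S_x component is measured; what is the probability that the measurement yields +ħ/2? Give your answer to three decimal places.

0.278

|+x⟩ = (|↑⟩ + |↓⟩)/√2, so ⟨+x|ψ⟩ = (-1 - 2i) / (√2·3).
P = |-1 - 2i|² / 18 = 5/18.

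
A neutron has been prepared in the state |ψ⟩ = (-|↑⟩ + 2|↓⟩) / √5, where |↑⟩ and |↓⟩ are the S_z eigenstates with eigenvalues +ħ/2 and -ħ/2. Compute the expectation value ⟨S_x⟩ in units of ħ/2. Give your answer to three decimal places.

-0.800

⟨σ_x⟩ = 2 Re(a* b)/(|a|²+|b|²) with a = -1, b = 2.
a* b = -2, so ⟨σ_x⟩ = -4/5.
⟨S_x⟩ = (ħ/2)·⟨σ_x⟩.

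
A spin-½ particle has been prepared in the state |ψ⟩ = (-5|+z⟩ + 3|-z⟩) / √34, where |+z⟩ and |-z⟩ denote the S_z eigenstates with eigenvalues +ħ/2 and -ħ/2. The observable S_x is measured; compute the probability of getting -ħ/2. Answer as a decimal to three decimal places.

|-x⟩ = (|+z⟩ - |-z⟩)/√2, so ⟨-x|ψ⟩ = (-8) / (√2·√34).
P = |-8|² / 68 = 64/68.

0.941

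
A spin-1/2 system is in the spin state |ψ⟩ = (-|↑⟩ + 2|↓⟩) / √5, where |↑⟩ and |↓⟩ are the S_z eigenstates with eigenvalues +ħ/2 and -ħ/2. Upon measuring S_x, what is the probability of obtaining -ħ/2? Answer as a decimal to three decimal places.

0.900

|-x⟩ = (|↑⟩ - |↓⟩)/√2, so ⟨-x|ψ⟩ = (-3) / (√2·√5).
P = |-3|² / 10 = 9/10.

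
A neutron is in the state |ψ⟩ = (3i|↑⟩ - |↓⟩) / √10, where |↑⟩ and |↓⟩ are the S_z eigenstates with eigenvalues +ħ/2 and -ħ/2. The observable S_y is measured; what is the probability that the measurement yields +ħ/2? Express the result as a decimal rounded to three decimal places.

|+y⟩ = (|↑⟩ + i|↓⟩)/√2, so ⟨+y|ψ⟩ = (4i) / (√2·√10).
P = |4i|² / 20 = 16/20.

0.800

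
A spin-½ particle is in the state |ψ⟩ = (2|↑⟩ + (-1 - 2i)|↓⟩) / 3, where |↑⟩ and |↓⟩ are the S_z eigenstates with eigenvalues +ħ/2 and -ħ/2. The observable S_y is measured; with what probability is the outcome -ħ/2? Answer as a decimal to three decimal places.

|-y⟩ = (|↑⟩ - i|↓⟩)/√2, so ⟨-y|ψ⟩ = (4 - i) / (√2·3).
P = |4 - i|² / 18 = 17/18.

0.944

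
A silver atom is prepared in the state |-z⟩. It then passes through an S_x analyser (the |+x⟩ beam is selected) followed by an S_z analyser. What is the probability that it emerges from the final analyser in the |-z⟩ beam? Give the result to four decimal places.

0.2500

First analyser (S_x): from |-z⟩, P(|+x⟩) = 1/2.
After stage 1 the state is |+x⟩; P(|-z⟩) = |⟨-z|+x⟩|² = 1/2.
Joint probability = 1/2 × 1/2 = 0.2500.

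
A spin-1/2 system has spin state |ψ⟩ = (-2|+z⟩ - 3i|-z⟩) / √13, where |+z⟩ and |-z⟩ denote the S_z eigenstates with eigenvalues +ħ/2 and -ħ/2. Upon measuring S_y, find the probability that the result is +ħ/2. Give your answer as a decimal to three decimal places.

0.962

|+y⟩ = (|+z⟩ + i|-z⟩)/√2, so ⟨+y|ψ⟩ = (-5) / (√2·√13).
P = |-5|² / 26 = 25/26.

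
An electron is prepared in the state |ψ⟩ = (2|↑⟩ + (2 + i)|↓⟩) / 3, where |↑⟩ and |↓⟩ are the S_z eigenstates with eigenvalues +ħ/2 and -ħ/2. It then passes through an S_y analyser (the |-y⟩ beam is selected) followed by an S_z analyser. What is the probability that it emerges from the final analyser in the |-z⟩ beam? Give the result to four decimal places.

0.1389

First analyser (S_y): P(|-y⟩) = |⟨-y|ψ⟩|² = 5/18.
After stage 1 the state is |-y⟩; P(|-z⟩) = |⟨-z|-y⟩|² = 1/2.
Joint probability = 5/18 × 1/2 = 0.1389.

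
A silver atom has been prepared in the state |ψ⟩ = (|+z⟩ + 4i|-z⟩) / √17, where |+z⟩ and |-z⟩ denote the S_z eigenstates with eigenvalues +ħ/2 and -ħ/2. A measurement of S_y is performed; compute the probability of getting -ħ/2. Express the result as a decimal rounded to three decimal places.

|-y⟩ = (|+z⟩ - i|-z⟩)/√2, so ⟨-y|ψ⟩ = (-3) / (√2·√17).
P = |-3|² / 34 = 9/34.

0.265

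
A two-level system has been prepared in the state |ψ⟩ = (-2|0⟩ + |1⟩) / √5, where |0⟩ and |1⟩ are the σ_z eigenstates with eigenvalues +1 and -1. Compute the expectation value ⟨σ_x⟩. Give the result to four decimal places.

⟨σ_x⟩ = 2 Re(a* b)/(|a|²+|b|²) with a = -2, b = 1.
a* b = -2, so ⟨σ_x⟩ = -4/5.

-0.8000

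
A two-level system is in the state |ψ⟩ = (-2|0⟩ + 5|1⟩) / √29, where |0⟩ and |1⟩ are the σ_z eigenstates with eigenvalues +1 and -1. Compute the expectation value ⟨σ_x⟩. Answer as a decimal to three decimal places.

⟨σ_x⟩ = 2 Re(a* b)/(|a|²+|b|²) with a = -2, b = 5.
a* b = -10, so ⟨σ_x⟩ = -20/29.

-0.690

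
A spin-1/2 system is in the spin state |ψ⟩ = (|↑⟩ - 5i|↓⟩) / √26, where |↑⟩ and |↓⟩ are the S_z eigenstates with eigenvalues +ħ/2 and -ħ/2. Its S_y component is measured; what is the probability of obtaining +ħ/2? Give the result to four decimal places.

0.3077

|+y⟩ = (|↑⟩ + i|↓⟩)/√2, so ⟨+y|ψ⟩ = (-4) / (√2·√26).
P = |-4|² / 52 = 16/52.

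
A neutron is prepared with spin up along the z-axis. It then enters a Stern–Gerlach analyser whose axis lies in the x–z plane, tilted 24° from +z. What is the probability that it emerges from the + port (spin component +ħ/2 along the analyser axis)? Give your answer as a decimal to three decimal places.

0.957

For spin-½, the probability of finding spin-up along an axis at angle θ to the initial spin direction is cos²(θ/2); spin-down is sin²(θ/2).
θ = 24°, so P = cos²(12°) ≈ 0.957.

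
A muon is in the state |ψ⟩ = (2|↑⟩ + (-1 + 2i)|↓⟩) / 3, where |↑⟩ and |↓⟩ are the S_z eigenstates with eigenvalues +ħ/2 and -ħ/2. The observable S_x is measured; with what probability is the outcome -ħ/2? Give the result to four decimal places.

0.7222

|-x⟩ = (|↑⟩ - |↓⟩)/√2, so ⟨-x|ψ⟩ = (3 - 2i) / (√2·3).
P = |3 - 2i|² / 18 = 13/18.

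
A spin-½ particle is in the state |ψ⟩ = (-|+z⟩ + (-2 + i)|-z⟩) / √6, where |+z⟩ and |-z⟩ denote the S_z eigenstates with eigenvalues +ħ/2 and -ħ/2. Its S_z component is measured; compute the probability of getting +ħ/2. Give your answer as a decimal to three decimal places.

0.167

The +ħ/2 outcome corresponds to |+z⟩. Its amplitude in |ψ⟩ is -1/√6.
P = |-1|² / 6 = 1/6.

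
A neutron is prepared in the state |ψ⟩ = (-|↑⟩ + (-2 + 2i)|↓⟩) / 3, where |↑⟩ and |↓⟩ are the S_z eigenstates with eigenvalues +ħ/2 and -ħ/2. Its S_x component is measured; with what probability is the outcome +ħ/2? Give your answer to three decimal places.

0.722

|+x⟩ = (|↑⟩ + |↓⟩)/√2, so ⟨+x|ψ⟩ = (-3 + 2i) / (√2·3).
P = |-3 + 2i|² / 18 = 13/18.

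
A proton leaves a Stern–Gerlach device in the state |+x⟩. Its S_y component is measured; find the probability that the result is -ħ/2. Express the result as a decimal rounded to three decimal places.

0.500

In the S_z basis, |+x⟩ = (|+z⟩ + |-z⟩)/√2 and |-y⟩ = (|+z⟩ - i|-z⟩)/√2.
|⟨-y|+x⟩|² = 1/2.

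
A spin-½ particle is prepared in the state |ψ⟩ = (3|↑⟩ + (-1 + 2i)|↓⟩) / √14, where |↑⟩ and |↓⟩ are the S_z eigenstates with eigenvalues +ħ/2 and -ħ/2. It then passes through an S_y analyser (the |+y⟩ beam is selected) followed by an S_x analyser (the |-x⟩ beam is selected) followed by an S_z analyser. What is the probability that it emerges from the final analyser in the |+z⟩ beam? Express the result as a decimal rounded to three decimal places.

0.232

First analyser (S_y): P(|+y⟩) = |⟨+y|ψ⟩|² = 26/28.
After stage 1 the state is |+y⟩; P(|-x⟩) = |⟨-x|+y⟩|² = 1/2.
After stage 2 the state is |-x⟩; P(|+z⟩) = |⟨+z|-x⟩|² = 1/2.
Joint probability = 26/28 × 1/2 × 1/2 = 0.232.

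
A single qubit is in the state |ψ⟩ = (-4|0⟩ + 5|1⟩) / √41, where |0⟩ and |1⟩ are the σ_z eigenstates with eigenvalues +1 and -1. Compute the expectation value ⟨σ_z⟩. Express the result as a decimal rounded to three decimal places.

⟨σ_z⟩ = |a|² - |b|² divided by |a|²+|b|², with a, b the |0⟩, |1⟩ amplitudes.
= (16 - 25)/41 = -9/41.

-0.220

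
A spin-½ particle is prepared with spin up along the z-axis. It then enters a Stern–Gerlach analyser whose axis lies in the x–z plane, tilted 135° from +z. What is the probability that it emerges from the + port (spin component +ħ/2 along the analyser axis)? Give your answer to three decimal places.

0.146

For spin-½, the probability of finding spin-up along an axis at angle θ to the initial spin direction is cos²(θ/2); spin-down is sin²(θ/2).
θ = 135°, so P = cos²(67.5°) ≈ 0.146.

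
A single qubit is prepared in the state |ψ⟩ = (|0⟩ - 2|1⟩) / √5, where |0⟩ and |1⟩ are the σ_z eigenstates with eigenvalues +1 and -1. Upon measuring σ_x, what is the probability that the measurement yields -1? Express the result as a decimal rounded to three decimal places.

0.900

|-x⟩ = (|0⟩ - |1⟩)/√2, so ⟨-x|ψ⟩ = (3) / (√2·√5).
P = |3|² / 10 = 9/10.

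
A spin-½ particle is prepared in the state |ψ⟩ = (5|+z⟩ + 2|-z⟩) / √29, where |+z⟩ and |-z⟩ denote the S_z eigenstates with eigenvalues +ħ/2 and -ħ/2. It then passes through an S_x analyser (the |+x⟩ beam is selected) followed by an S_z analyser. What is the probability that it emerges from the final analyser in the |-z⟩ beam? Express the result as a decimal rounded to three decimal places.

0.422

First analyser (S_x): P(|+x⟩) = |⟨+x|ψ⟩|² = 49/58.
After stage 1 the state is |+x⟩; P(|-z⟩) = |⟨-z|+x⟩|² = 1/2.
Joint probability = 49/58 × 1/2 = 0.422.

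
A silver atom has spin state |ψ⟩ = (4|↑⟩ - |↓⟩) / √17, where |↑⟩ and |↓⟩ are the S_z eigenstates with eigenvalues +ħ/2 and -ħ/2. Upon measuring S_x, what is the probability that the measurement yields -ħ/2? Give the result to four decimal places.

|-x⟩ = (|↑⟩ - |↓⟩)/√2, so ⟨-x|ψ⟩ = (5) / (√2·√17).
P = |5|² / 34 = 25/34.

0.7353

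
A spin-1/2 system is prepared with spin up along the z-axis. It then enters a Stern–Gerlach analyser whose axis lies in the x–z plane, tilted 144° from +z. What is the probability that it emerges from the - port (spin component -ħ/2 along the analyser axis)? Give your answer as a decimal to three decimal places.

0.905

For spin-½, the probability of finding spin-up along an axis at angle θ to the initial spin direction is cos²(θ/2); spin-down is sin²(θ/2).
θ = 144°, so P = sin²(72°) ≈ 0.905.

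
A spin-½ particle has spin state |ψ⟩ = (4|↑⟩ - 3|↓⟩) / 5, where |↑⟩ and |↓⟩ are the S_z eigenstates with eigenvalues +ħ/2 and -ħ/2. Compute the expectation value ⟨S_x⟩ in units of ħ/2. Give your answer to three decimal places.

⟨σ_x⟩ = 2 Re(a* b)/(|a|²+|b|²) with a = 4, b = -3.
a* b = -12, so ⟨σ_x⟩ = -24/25.
⟨S_x⟩ = (ħ/2)·⟨σ_x⟩.

-0.960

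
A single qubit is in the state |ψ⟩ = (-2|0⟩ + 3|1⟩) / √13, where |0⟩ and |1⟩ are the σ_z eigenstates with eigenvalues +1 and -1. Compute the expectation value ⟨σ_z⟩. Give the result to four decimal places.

-0.3846

⟨σ_z⟩ = |a|² - |b|² divided by |a|²+|b|², with a, b the |0⟩, |1⟩ amplitudes.
= (4 - 9)/13 = -5/13.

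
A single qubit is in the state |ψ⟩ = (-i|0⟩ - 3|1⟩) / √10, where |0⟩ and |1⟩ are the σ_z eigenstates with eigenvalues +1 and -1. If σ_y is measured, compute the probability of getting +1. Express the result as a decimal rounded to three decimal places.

|+y⟩ = (|0⟩ + i|1⟩)/√2, so ⟨+y|ψ⟩ = (2i) / (√2·√10).
P = |2i|² / 20 = 4/20.

0.200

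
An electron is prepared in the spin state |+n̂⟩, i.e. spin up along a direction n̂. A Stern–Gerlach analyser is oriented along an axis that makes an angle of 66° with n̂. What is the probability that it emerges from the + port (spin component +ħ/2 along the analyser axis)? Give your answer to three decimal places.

0.703

For spin-½, the probability of finding spin-up along an axis at angle θ to the initial spin direction is cos²(θ/2); spin-down is sin²(θ/2).
θ = 66°, so P = cos²(33°) ≈ 0.703.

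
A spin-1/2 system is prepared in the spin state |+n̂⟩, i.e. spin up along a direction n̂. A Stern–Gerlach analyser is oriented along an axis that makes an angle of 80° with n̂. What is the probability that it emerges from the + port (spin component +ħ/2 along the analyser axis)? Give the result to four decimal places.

For spin-½, the probability of finding spin-up along an axis at angle θ to the initial spin direction is cos²(θ/2); spin-down is sin²(θ/2).
θ = 80°, so P = cos²(40°) ≈ 0.5868.

0.5868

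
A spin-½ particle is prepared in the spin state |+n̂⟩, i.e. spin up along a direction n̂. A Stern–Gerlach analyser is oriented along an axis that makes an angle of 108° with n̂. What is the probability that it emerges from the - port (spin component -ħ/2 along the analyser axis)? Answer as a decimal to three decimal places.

For spin-½, the probability of finding spin-up along an axis at angle θ to the initial spin direction is cos²(θ/2); spin-down is sin²(θ/2).
θ = 108°, so P = sin²(54°) ≈ 0.655.

0.655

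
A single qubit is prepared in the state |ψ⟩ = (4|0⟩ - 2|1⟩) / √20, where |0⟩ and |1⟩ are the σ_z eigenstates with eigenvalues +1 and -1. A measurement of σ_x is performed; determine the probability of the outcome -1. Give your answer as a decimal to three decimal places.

0.900

|-x⟩ = (|0⟩ - |1⟩)/√2, so ⟨-x|ψ⟩ = (6) / (√2·√20).
P = |6|² / 40 = 36/40.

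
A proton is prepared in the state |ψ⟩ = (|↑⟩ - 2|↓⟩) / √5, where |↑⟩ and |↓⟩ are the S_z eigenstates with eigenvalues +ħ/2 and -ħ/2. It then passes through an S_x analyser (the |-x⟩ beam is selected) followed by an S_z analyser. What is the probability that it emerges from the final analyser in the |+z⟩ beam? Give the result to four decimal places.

First analyser (S_x): P(|-x⟩) = |⟨-x|ψ⟩|² = 9/10.
After stage 1 the state is |-x⟩; P(|+z⟩) = |⟨+z|-x⟩|² = 1/2.
Joint probability = 9/10 × 1/2 = 0.4500.

0.4500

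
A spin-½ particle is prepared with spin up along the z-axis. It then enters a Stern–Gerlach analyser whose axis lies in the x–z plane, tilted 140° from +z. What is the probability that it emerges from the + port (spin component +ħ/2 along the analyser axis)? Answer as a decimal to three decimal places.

0.117

For spin-½, the probability of finding spin-up along an axis at angle θ to the initial spin direction is cos²(θ/2); spin-down is sin²(θ/2).
θ = 140°, so P = cos²(70°) ≈ 0.117.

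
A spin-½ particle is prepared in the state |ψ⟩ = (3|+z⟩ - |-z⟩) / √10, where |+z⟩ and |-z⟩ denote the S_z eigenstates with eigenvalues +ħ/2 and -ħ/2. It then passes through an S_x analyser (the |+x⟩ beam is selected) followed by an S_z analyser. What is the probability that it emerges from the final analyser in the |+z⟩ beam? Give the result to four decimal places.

0.1000

First analyser (S_x): P(|+x⟩) = |⟨+x|ψ⟩|² = 4/20.
After stage 1 the state is |+x⟩; P(|+z⟩) = |⟨+z|+x⟩|² = 1/2.
Joint probability = 4/20 × 1/2 = 0.1000.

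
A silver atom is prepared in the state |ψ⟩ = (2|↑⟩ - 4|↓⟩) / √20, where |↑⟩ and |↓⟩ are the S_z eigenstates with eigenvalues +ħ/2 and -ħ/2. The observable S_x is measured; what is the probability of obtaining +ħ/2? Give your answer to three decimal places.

|+x⟩ = (|↑⟩ + |↓⟩)/√2, so ⟨+x|ψ⟩ = (-2) / (√2·√20).
P = |-2|² / 40 = 4/40.

0.100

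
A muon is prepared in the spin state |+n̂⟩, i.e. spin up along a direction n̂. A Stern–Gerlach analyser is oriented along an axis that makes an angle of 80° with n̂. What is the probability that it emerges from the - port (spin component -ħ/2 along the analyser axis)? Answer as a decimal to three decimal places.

0.413

For spin-½, the probability of finding spin-up along an axis at angle θ to the initial spin direction is cos²(θ/2); spin-down is sin²(θ/2).
θ = 80°, so P = sin²(40°) ≈ 0.413.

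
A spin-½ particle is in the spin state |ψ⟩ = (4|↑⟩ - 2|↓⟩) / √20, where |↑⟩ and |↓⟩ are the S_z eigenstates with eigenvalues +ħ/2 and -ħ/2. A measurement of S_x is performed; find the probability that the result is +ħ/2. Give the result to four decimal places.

0.1000

|+x⟩ = (|↑⟩ + |↓⟩)/√2, so ⟨+x|ψ⟩ = (2) / (√2·√20).
P = |2|² / 40 = 4/40.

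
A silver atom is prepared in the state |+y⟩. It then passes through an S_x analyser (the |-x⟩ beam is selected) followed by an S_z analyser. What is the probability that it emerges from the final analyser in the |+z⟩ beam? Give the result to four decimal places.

0.2500

First analyser (S_x): from |+y⟩, P(|-x⟩) = 1/2.
After stage 1 the state is |-x⟩; P(|+z⟩) = |⟨+z|-x⟩|² = 1/2.
Joint probability = 1/2 × 1/2 = 0.2500.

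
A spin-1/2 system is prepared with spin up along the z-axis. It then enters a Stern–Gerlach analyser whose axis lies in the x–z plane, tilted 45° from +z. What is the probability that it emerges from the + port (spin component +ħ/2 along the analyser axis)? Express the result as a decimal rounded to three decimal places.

For spin-½, the probability of finding spin-up along an axis at angle θ to the initial spin direction is cos²(θ/2); spin-down is sin²(θ/2).
θ = 45°, so P = cos²(22.5°) ≈ 0.854.

0.854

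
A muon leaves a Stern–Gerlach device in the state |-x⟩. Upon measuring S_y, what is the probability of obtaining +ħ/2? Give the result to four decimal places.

In the S_z basis, |-x⟩ = (|+z⟩ - |-z⟩)/√2 and |+y⟩ = (|+z⟩ + i|-z⟩)/√2.
|⟨+y|-x⟩|² = 1/2.

0.5000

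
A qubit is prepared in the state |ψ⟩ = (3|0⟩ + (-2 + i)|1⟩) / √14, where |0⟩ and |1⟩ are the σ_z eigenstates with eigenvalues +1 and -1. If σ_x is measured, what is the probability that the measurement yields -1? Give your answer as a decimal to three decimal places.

|-x⟩ = (|0⟩ - |1⟩)/√2, so ⟨-x|ψ⟩ = (5 - i) / (√2·√14).
P = |5 - i|² / 28 = 26/28.

0.929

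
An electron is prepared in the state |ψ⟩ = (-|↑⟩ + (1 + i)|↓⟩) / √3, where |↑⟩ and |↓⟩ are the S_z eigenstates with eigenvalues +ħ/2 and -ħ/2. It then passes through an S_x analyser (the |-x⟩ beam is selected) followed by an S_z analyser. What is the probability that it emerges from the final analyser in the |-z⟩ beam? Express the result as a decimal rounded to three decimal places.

First analyser (S_x): P(|-x⟩) = |⟨-x|ψ⟩|² = 5/6.
After stage 1 the state is |-x⟩; P(|-z⟩) = |⟨-z|-x⟩|² = 1/2.
Joint probability = 5/6 × 1/2 = 0.417.

0.417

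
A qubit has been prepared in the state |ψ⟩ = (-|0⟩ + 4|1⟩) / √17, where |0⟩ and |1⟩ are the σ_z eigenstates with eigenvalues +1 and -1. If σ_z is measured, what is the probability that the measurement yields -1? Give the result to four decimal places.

The -1 outcome corresponds to |1⟩. Its amplitude in |ψ⟩ is 4/√17.
P = |4|² / 17 = 16/17.

0.9412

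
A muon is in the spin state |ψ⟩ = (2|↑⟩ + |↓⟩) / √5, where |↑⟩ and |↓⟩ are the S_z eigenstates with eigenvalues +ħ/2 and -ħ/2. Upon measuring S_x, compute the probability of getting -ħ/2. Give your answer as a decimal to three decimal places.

0.100

|-x⟩ = (|↑⟩ - |↓⟩)/√2, so ⟨-x|ψ⟩ = (1) / (√2·√5).
P = |1|² / 10 = 1/10.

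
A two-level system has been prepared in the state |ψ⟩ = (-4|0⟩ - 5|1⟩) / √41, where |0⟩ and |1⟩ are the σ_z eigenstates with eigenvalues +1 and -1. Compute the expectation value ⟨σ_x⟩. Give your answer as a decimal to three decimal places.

⟨σ_x⟩ = 2 Re(a* b)/(|a|²+|b|²) with a = -4, b = -5.
a* b = 20, so ⟨σ_x⟩ = 40/41.

0.976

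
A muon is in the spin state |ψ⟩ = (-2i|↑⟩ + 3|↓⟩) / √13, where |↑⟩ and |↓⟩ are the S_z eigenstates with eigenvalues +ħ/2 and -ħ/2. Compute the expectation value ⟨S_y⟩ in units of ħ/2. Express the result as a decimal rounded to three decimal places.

⟨σ_y⟩ = 2 Im(a* b)/(|a|²+|b|²) with a = -2i, b = 3.
a* b = 6i, so ⟨σ_y⟩ = 12/13.
⟨S_y⟩ = (ħ/2)·⟨σ_y⟩.

0.923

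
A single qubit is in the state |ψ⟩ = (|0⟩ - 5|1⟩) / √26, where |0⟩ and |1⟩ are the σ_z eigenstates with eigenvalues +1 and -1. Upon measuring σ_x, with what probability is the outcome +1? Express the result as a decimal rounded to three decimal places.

0.308

|+x⟩ = (|0⟩ + |1⟩)/√2, so ⟨+x|ψ⟩ = (-4) / (√2·√26).
P = |-4|² / 52 = 16/52.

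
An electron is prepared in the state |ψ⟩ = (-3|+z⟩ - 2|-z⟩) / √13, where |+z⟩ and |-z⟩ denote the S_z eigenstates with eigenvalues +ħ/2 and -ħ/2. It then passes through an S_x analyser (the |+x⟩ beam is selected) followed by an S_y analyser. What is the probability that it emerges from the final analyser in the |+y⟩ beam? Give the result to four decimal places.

First analyser (S_x): P(|+x⟩) = |⟨+x|ψ⟩|² = 25/26.
After stage 1 the state is |+x⟩; P(|+y⟩) = |⟨+y|+x⟩|² = 1/2.
Joint probability = 25/26 × 1/2 = 0.4808.

0.4808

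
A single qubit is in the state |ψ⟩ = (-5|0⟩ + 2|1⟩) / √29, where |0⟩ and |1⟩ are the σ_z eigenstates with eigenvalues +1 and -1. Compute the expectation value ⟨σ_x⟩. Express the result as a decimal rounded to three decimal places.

⟨σ_x⟩ = 2 Re(a* b)/(|a|²+|b|²) with a = -5, b = 2.
a* b = -10, so ⟨σ_x⟩ = -20/29.

-0.690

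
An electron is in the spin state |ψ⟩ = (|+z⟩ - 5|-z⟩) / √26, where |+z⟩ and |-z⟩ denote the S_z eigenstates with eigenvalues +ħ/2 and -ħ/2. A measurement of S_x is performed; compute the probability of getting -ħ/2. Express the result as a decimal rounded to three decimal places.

0.692

|-x⟩ = (|+z⟩ - |-z⟩)/√2, so ⟨-x|ψ⟩ = (6) / (√2·√26).
P = |6|² / 52 = 36/52.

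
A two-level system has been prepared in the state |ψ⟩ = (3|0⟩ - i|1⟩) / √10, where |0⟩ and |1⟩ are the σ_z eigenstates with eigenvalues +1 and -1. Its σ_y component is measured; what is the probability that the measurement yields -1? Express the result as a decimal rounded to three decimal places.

|-y⟩ = (|0⟩ - i|1⟩)/√2, so ⟨-y|ψ⟩ = (4) / (√2·√10).
P = |4|² / 20 = 16/20.

0.800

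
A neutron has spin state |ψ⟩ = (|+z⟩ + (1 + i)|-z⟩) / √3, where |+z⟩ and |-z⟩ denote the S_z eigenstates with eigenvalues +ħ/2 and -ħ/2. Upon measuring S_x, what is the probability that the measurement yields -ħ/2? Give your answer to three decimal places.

|-x⟩ = (|+z⟩ - |-z⟩)/√2, so ⟨-x|ψ⟩ = (-i) / (√2·√3).
P = |-i|² / 6 = 1/6.

0.167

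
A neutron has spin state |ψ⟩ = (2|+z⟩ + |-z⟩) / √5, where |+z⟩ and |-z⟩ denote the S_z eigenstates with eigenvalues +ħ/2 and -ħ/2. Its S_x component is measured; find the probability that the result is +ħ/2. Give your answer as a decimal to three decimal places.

|+x⟩ = (|+z⟩ + |-z⟩)/√2, so ⟨+x|ψ⟩ = (3) / (√2·√5).
P = |3|² / 10 = 9/10.

0.900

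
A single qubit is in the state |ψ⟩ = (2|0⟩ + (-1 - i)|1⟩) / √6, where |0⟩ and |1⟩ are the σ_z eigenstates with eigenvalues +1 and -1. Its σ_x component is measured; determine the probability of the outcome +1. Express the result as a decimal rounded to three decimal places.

|+x⟩ = (|0⟩ + |1⟩)/√2, so ⟨+x|ψ⟩ = (1 - i) / (√2·√6).
P = |1 - i|² / 12 = 2/12.

0.167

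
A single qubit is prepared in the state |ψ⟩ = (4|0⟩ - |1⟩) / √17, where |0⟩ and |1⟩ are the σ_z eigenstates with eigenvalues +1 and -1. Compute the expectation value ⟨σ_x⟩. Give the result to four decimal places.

⟨σ_x⟩ = 2 Re(a* b)/(|a|²+|b|²) with a = 4, b = -1.
a* b = -4, so ⟨σ_x⟩ = -8/17.

-0.4706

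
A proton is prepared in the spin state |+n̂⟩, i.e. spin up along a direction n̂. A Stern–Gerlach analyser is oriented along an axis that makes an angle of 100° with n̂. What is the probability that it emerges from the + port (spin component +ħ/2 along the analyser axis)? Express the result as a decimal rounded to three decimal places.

For spin-½, the probability of finding spin-up along an axis at angle θ to the initial spin direction is cos²(θ/2); spin-down is sin²(θ/2).
θ = 100°, so P = cos²(50°) ≈ 0.413.

0.413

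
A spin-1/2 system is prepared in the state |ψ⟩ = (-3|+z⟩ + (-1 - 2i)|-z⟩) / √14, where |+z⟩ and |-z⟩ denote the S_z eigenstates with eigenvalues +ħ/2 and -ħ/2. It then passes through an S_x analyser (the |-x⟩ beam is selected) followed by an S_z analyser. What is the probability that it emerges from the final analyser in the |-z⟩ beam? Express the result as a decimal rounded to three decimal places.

First analyser (S_x): P(|-x⟩) = |⟨-x|ψ⟩|² = 8/28.
After stage 1 the state is |-x⟩; P(|-z⟩) = |⟨-z|-x⟩|² = 1/2.
Joint probability = 8/28 × 1/2 = 0.143.

0.143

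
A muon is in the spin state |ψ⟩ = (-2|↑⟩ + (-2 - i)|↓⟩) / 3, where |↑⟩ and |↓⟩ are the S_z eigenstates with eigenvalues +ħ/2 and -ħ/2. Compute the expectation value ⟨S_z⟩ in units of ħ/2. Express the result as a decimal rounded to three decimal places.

-0.111

⟨σ_z⟩ = |a|² - |b|² divided by |a|²+|b|², with a, b the |↑⟩, |↓⟩ amplitudes.
= (4 - 5)/9 = -1/9.
⟨S_z⟩ = (ħ/2)·⟨σ_z⟩.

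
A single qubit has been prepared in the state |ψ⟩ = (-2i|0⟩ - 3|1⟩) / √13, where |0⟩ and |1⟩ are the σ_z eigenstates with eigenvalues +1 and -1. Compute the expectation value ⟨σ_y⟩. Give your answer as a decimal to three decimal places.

-0.923

⟨σ_y⟩ = 2 Im(a* b)/(|a|²+|b|²) with a = -2i, b = -3.
a* b = -6i, so ⟨σ_y⟩ = -12/13.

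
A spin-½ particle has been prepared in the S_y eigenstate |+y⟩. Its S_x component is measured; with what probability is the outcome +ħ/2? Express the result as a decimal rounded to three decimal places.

In the S_z basis, |+y⟩ = (|↑⟩ + i|↓⟩)/√2 and |+x⟩ = (|↑⟩ + |↓⟩)/√2.
|⟨+x|+y⟩|² = 1/2.

0.500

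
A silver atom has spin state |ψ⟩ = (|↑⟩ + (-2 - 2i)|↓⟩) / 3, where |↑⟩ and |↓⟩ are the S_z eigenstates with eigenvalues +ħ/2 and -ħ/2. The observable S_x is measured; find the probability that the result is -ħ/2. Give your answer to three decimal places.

0.722

|-x⟩ = (|↑⟩ - |↓⟩)/√2, so ⟨-x|ψ⟩ = (3 + 2i) / (√2·3).
P = |3 + 2i|² / 18 = 13/18.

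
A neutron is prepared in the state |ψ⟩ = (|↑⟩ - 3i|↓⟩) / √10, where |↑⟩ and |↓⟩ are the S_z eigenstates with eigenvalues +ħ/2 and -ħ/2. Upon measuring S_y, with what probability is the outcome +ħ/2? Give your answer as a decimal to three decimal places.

|+y⟩ = (|↑⟩ + i|↓⟩)/√2, so ⟨+y|ψ⟩ = (-2) / (√2·√10).
P = |-2|² / 20 = 4/20.

0.200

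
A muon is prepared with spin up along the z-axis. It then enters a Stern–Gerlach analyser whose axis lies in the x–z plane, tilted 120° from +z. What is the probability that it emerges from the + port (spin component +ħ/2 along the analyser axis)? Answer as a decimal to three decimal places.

0.250

For spin-½, the probability of finding spin-up along an axis at angle θ to the initial spin direction is cos²(θ/2); spin-down is sin²(θ/2).
θ = 120°, so P = cos²(60°) ≈ 0.250.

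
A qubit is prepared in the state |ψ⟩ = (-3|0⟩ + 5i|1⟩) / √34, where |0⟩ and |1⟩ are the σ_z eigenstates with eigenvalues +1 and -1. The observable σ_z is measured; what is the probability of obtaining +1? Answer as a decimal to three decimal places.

The +1 outcome corresponds to |0⟩. Its amplitude in |ψ⟩ is -3/√34.
P = |-3|² / 34 = 9/34.

0.265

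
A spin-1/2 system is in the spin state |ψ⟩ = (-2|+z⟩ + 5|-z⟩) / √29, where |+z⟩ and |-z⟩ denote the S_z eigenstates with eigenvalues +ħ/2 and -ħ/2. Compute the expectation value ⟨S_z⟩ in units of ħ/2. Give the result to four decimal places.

⟨σ_z⟩ = |a|² - |b|² divided by |a|²+|b|², with a, b the |+z⟩, |-z⟩ amplitudes.
= (4 - 25)/29 = -21/29.
⟨S_z⟩ = (ħ/2)·⟨σ_z⟩.

-0.7241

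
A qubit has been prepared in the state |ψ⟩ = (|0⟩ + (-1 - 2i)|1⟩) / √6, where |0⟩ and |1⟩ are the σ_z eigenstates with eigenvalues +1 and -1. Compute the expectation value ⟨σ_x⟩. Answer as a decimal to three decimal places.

-0.333

⟨σ_x⟩ = 2 Re(a* b)/(|a|²+|b|²) with a = 1, b = (-1 - 2i).
a* b = (-1 - 2i), so ⟨σ_x⟩ = -2/6.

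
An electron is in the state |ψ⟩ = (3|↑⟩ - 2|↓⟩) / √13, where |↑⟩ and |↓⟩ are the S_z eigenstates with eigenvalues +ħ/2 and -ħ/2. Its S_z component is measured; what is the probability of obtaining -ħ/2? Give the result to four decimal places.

The -ħ/2 outcome corresponds to |↓⟩. Its amplitude in |ψ⟩ is -2/√13.
P = |-2|² / 13 = 4/13.

0.3077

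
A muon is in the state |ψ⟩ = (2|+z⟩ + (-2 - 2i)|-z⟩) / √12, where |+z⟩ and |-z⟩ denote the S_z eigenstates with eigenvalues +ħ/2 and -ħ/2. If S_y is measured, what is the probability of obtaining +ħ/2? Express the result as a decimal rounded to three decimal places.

0.167

|+y⟩ = (|+z⟩ + i|-z⟩)/√2, so ⟨+y|ψ⟩ = (2i) / (√2·√12).
P = |2i|² / 24 = 4/24.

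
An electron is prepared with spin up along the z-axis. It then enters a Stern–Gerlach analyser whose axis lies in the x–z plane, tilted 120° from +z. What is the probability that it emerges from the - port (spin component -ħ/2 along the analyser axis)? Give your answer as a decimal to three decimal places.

0.750

For spin-½, the probability of finding spin-up along an axis at angle θ to the initial spin direction is cos²(θ/2); spin-down is sin²(θ/2).
θ = 120°, so P = sin²(60°) ≈ 0.750.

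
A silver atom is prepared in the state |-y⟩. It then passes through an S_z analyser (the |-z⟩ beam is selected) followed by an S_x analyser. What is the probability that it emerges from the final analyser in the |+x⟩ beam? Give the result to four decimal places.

First analyser (S_z): from |-y⟩, P(|-z⟩) = 1/2.
After stage 1 the state is |-z⟩; P(|+x⟩) = |⟨+x|-z⟩|² = 1/2.
Joint probability = 1/2 × 1/2 = 0.2500.

0.2500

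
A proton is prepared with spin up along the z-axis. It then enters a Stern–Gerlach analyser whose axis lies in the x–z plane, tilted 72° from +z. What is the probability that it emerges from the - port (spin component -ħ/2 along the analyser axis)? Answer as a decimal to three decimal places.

For spin-½, the probability of finding spin-up along an axis at angle θ to the initial spin direction is cos²(θ/2); spin-down is sin²(θ/2).
θ = 72°, so P = sin²(36°) ≈ 0.345.

0.345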